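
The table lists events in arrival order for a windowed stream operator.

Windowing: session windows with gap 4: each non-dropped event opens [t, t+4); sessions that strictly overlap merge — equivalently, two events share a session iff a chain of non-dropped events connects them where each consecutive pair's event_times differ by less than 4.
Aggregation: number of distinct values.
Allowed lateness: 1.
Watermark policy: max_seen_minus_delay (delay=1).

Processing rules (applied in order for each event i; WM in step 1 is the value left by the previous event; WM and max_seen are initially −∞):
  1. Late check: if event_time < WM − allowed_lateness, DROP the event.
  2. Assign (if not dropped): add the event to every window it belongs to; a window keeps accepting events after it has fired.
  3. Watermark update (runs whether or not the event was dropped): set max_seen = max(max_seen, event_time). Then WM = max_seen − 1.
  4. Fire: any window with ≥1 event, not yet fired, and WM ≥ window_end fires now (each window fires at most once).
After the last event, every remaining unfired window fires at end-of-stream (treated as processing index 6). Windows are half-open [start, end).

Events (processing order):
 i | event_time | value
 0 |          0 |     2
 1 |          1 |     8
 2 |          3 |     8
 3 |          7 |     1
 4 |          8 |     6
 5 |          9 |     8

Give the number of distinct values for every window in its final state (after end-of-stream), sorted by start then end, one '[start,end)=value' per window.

i=0 t=0 v=2: → [0,4); WM=-1
i=1 t=1 v=8: → [0,5); WM=0
i=2 t=3 v=8: → [0,7); WM=2
i=3 t=7 v=1: → [7,11); WM=6
i=4 t=8 v=6: → [7,12); WM=7
i=5 t=9 v=8: → [7,13); WM=8

[0,7)=2 [7,13)=3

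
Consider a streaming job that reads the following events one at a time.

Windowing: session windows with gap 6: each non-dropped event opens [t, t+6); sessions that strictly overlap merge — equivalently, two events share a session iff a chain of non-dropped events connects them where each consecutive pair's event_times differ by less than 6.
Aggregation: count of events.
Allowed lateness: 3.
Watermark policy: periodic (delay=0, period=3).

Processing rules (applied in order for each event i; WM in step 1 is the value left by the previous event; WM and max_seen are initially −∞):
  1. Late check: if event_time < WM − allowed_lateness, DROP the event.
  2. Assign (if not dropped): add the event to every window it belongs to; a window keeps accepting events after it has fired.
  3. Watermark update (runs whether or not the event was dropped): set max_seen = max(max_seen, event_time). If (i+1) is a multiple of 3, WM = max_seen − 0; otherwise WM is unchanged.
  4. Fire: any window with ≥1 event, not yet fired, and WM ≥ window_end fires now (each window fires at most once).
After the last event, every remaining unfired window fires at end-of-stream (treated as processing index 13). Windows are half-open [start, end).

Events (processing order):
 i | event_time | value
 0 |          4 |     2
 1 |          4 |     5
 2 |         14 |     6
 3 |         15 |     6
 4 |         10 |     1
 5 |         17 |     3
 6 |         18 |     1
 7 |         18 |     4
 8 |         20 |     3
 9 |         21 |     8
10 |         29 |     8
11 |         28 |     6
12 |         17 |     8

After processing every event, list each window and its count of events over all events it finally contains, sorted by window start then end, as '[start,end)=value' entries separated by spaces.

[4,10)=2 [14,27)=7 [28,35)=2

i=0 t=4 v=2: → [4,10); WM=−∞
i=1 t=4 v=5: → [4,10); WM=−∞
i=2 t=14 v=6: → [14,20); WM=14
i=3 t=15 v=6: → [14,21); WM=14
i=4 t=10 v=1: DROP (t<14-3); WM=14
i=5 t=17 v=3: → [14,23); WM=17
i=6 t=18 v=1: → [14,24); WM=17
i=7 t=18 v=4: → [14,24); WM=17
i=8 t=20 v=3: → [14,26); WM=20
i=9 t=21 v=8: → [14,27); WM=20
i=10 t=29 v=8: → [29,35); WM=20
i=11 t=28 v=6: → [28,35); WM=29
i=12 t=17 v=8: DROP (t<29-3); WM=29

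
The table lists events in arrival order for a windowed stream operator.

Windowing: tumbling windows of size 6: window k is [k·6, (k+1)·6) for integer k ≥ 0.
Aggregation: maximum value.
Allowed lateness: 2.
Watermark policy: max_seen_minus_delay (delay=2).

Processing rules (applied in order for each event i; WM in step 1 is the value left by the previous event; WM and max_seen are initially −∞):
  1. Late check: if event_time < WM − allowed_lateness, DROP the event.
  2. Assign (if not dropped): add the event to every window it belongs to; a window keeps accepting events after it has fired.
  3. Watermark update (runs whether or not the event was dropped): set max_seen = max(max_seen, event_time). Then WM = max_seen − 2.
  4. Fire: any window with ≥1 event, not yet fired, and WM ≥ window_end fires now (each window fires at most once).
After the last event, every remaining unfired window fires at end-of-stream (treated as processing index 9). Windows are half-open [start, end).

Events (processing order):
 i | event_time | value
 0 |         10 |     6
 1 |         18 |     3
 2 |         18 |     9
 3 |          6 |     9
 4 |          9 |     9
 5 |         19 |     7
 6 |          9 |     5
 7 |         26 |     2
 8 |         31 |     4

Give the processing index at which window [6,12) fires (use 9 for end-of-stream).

i=0 t=10 v=6: → [6,12); WM=8
i=1 t=18 v=3: → [18,24); WM=16; [6,12) fires=6
i=2 t=18 v=9: → [18,24); WM=16
i=3 t=6 v=9: DROP (t<16-2); WM=16
i=4 t=9 v=9: DROP (t<16-2); WM=16
i=5 t=19 v=7: → [18,24); WM=17
i=6 t=9 v=5: DROP (t<17-2); WM=17
i=7 t=26 v=2: → [24,30); WM=24; [18,24) fires=9
i=8 t=31 v=4: → [30,36); WM=29

1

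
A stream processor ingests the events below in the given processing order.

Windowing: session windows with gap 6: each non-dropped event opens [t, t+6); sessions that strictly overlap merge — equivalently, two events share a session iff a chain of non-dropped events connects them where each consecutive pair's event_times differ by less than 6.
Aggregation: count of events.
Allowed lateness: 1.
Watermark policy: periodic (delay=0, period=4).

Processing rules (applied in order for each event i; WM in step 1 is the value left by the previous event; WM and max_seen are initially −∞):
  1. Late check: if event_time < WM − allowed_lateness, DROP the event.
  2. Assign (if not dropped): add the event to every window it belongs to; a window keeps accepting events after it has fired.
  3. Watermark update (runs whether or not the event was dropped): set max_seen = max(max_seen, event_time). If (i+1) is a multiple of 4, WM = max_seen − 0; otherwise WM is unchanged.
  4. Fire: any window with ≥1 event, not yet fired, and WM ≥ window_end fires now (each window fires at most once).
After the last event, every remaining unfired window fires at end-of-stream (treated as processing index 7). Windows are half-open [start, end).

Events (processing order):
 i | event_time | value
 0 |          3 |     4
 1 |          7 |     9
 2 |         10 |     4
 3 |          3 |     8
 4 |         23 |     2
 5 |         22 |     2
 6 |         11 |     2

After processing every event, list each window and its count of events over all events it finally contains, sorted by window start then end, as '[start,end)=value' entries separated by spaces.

i=0 t=3 v=4: → [3,9); WM=−∞
i=1 t=7 v=9: → [3,13); WM=−∞
i=2 t=10 v=4: → [3,16); WM=−∞
i=3 t=3 v=8: → [3,16); WM=10
i=4 t=23 v=2: → [23,29); WM=10
i=5 t=22 v=2: → [22,29); WM=10
i=6 t=11 v=2: → [3,17); WM=10

[3,17)=5 [22,29)=2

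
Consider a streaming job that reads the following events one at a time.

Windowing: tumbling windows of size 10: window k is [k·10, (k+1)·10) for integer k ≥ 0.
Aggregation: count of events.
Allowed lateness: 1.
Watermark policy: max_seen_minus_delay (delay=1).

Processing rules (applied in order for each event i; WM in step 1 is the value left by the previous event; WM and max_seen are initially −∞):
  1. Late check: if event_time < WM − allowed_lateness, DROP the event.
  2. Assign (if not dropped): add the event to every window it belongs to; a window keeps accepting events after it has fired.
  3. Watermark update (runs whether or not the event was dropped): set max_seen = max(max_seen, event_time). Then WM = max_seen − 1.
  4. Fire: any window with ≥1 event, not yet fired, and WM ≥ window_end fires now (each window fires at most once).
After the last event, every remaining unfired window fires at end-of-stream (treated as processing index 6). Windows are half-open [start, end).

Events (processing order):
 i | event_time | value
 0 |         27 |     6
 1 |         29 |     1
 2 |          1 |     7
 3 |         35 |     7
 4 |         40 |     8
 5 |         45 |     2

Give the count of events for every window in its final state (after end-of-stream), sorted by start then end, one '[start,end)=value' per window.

[20,30)=2 [30,40)=1 [40,50)=2

i=0 t=27 v=6: → [20,30); WM=26
i=1 t=29 v=1: → [20,30); WM=28
i=2 t=1 v=7: DROP (t<28-1); WM=28
i=3 t=35 v=7: → [30,40); WM=34; [20,30) fires=2
i=4 t=40 v=8: → [40,50); WM=39
i=5 t=45 v=2: → [40,50); WM=44; [30,40) fires=1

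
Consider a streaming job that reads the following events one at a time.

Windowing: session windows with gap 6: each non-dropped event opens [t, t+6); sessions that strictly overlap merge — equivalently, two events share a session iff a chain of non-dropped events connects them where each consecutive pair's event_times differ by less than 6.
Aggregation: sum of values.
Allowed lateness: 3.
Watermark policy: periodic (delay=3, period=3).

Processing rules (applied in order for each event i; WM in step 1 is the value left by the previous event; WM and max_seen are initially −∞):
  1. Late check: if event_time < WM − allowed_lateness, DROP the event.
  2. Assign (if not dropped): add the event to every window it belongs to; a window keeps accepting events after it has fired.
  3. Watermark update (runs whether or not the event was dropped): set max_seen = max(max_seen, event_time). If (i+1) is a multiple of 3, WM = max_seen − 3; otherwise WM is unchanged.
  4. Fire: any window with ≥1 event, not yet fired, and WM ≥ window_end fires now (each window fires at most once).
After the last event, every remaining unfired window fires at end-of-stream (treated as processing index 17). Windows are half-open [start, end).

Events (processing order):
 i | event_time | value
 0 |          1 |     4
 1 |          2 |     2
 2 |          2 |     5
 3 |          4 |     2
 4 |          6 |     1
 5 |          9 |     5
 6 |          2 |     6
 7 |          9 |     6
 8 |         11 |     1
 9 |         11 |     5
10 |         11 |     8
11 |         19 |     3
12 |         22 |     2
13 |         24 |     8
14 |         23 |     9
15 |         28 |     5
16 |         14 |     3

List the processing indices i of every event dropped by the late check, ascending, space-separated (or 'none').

i=0 t=1 v=4: → [1,7); WM=−∞
i=1 t=2 v=2: → [1,8); WM=−∞
i=2 t=2 v=5: → [1,8); WM=-1
i=3 t=4 v=2: → [1,10); WM=-1
i=4 t=6 v=1: → [1,12); WM=-1
i=5 t=9 v=5: → [1,15); WM=6
i=6 t=2 v=6: DROP (t<6-3); WM=6
i=7 t=9 v=6: → [1,15); WM=6
i=8 t=11 v=1: → [1,17); WM=8
i=9 t=11 v=5: → [1,17); WM=8
i=10 t=11 v=8: → [1,17); WM=8
i=11 t=19 v=3: → [19,25); WM=16
i=12 t=22 v=2: → [19,28); WM=16
i=13 t=24 v=8: → [19,30); WM=16
i=14 t=23 v=9: → [19,30); WM=21
i=15 t=28 v=5: → [19,34); WM=21
i=16 t=14 v=3: DROP (t<21-3); WM=21

6 16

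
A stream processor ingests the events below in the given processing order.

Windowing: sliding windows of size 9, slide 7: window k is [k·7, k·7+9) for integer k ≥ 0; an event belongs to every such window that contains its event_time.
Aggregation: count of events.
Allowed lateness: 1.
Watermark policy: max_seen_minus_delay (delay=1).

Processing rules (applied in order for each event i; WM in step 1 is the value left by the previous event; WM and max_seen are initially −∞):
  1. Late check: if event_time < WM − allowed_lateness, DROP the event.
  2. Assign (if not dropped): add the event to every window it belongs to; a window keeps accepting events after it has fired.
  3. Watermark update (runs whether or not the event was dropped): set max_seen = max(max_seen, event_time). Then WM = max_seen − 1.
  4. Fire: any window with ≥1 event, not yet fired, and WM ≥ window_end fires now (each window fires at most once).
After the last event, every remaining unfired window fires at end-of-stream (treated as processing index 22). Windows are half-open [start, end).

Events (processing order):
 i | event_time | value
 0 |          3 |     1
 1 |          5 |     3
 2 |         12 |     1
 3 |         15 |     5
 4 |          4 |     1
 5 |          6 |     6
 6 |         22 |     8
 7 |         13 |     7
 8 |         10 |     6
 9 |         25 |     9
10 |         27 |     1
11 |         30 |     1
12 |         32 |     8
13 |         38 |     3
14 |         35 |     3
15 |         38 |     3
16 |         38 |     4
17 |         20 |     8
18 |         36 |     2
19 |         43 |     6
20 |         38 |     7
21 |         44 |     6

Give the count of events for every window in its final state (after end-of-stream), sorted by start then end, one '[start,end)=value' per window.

[0,9)=2 [7,16)=2 [14,23)=2 [21,30)=3 [28,37)=3 [35,44)=5 [42,51)=2

i=0 t=3 v=1: → [0,9); WM=2
i=1 t=5 v=3: → [0,9); WM=4
i=2 t=12 v=1: → [7,16); WM=11; [0,9) fires=2
i=3 t=15 v=5: → [14,23),[7,16); WM=14
i=4 t=4 v=1: DROP (t<14-1); WM=14
i=5 t=6 v=6: DROP (t<14-1); WM=14
i=6 t=22 v=8: → [21,30),[14,23); WM=21; [7,16) fires=2
i=7 t=13 v=7: DROP (t<21-1); WM=21
i=8 t=10 v=6: DROP (t<21-1); WM=21
i=9 t=25 v=9: → [21,30); WM=24; [14,23) fires=2
i=10 t=27 v=1: → [21,30); WM=26
i=11 t=30 v=1: → [28,37); WM=29
i=12 t=32 v=8: → [28,37); WM=31; [21,30) fires=3
i=13 t=38 v=3: → [35,44); WM=37; [28,37) fires=2
i=14 t=35 v=3: DROP (t<37-1); WM=37
i=15 t=38 v=3: → [35,44); WM=37
i=16 t=38 v=4: → [35,44); WM=37
i=17 t=20 v=8: DROP (t<37-1); WM=37
i=18 t=36 v=2: → [35,44),[28,37); WM=37
i=19 t=43 v=6: → [42,51),[35,44); WM=42
i=20 t=38 v=7: DROP (t<42-1); WM=42
i=21 t=44 v=6: → [42,51); WM=43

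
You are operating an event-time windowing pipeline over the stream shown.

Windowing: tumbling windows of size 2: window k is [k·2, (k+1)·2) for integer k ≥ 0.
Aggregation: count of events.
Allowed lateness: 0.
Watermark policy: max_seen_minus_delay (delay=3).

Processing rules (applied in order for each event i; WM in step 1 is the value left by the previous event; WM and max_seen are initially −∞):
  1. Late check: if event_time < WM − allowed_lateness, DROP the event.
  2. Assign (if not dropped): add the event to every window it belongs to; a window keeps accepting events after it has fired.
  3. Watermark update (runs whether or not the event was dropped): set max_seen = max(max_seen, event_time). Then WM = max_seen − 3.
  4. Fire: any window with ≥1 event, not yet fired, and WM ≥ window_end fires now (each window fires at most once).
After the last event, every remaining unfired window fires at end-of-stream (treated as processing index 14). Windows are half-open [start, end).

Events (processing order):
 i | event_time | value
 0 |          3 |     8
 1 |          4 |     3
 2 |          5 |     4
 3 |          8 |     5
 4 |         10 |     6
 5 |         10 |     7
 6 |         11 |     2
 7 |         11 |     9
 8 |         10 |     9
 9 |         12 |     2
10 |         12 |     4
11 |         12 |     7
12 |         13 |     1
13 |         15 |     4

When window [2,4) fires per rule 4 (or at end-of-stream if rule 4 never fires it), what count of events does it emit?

i=0 t=3 v=8: → [2,4); WM=0
i=1 t=4 v=3: → [4,6); WM=1
i=2 t=5 v=4: → [4,6); WM=2
i=3 t=8 v=5: → [8,10); WM=5; [2,4) fires=1
i=4 t=10 v=6: → [10,12); WM=7; [4,6) fires=2
i=5 t=10 v=7: → [10,12); WM=7
i=6 t=11 v=2: → [10,12); WM=8
i=7 t=11 v=9: → [10,12); WM=8
i=8 t=10 v=9: → [10,12); WM=8
i=9 t=12 v=2: → [12,14); WM=9
i=10 t=12 v=4: → [12,14); WM=9
i=11 t=12 v=7: → [12,14); WM=9
i=12 t=13 v=1: → [12,14); WM=10; [8,10) fires=1
i=13 t=15 v=4: → [14,16); WM=12; [10,12) fires=5

1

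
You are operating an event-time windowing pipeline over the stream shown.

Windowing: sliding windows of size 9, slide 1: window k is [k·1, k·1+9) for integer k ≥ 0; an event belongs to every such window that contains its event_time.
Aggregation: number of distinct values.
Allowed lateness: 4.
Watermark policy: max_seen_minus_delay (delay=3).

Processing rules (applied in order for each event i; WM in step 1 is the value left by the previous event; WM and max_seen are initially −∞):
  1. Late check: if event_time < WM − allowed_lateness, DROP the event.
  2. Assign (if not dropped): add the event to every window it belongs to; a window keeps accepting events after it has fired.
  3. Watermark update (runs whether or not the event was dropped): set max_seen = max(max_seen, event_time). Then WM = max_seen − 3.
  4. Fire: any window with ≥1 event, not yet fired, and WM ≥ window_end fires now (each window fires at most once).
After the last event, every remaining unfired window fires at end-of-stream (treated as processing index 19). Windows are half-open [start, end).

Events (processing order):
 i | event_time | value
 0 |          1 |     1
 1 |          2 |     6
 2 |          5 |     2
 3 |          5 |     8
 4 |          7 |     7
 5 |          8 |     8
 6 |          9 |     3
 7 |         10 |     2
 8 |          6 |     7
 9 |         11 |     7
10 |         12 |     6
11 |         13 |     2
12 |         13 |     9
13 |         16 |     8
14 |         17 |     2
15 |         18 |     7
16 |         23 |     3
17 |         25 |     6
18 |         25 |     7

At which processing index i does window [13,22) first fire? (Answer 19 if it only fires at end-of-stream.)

17

i=0 t=1 v=1: → [1,10),[0,9); WM=-2
i=1 t=2 v=6: → [2,11),[1,10),[0,9); WM=-1
i=2 t=5 v=2: → [5,14),[4,13),[3,12),[2,11),[1,10),[0,9); WM=2
i=3 t=5 v=8: → [5,14),[4,13),[3,12),[2,11),[1,10),[0,9); WM=2
i=4 t=7 v=7: → [7,16),[6,15),[5,14),[4,13),[3,12),[2,11),[1,10),[0,9); WM=4
i=5 t=8 v=8: → [8,17),[7,16),[6,15),[5,14),[4,13),[3,12),[2,11),[1,10),[0,9); WM=5
i=6 t=9 v=3: → [9,18),[8,17),[7,16),[6,15),[5,14),[4,13),[3,12),[2,11),[1,10); WM=6
i=7 t=10 v=2: → [10,19),[9,18),[8,17),[7,16),[6,15),[5,14),[4,13),[3,12),[2,11); WM=7
i=8 t=6 v=7: → [6,15),[5,14),[4,13),[3,12),[2,11),[1,10),[0,9); WM=7
i=9 t=11 v=7: → [11,20),[10,19),[9,18),[8,17),[7,16),[6,15),[5,14),[4,13),[3,12); WM=8
i=10 t=12 v=6: → [12,21),[11,20),[10,19),[9,18),[8,17),[7,16),[6,15),[5,14),[4,13); WM=9; [0,9) fires=5
i=11 t=13 v=2: → [13,22),[12,21),[11,20),[10,19),[9,18),[8,17),[7,16),[6,15),[5,14); WM=10; [1,10) fires=6
i=12 t=13 v=9: → [13,22),[12,21),[11,20),[10,19),[9,18),[8,17),[7,16),[6,15),[5,14); WM=10
i=13 t=16 v=8: → [16,25),[15,24),[14,23),[13,22),[12,21),[11,20),[10,19),[9,18),[8,17); WM=13; [2,11) fires=5 [3,12) fires=4 [4,13) fires=5
i=14 t=17 v=2: → [17,26),[16,25),[15,24),[14,23),[13,22),[12,21),[11,20),[10,19),[9,18); WM=14; [5,14) fires=6
i=15 t=18 v=7: → [18,27),[17,26),[16,25),[15,24),[14,23),[13,22),[12,21),[11,20),[10,19); WM=15; [6,15) fires=6
i=16 t=23 v=3: → [23,32),[22,31),[21,30),[20,29),[19,28),[18,27),[17,26),[16,25),[15,24); WM=20; [7,16) fires=6 [8,17) fires=6 [9,18) fires=6 [10,19) fires=5 [11,20) fires=5
i=17 t=25 v=6: → [25,34),[24,33),[23,32),[22,31),[21,30),[20,29),[19,28),[18,27),[17,26); WM=22; [12,21) fires=5 [13,22) fires=4
i=18 t=25 v=7: → [25,34),[24,33),[23,32),[22,31),[21,30),[20,29),[19,28),[18,27),[17,26); WM=22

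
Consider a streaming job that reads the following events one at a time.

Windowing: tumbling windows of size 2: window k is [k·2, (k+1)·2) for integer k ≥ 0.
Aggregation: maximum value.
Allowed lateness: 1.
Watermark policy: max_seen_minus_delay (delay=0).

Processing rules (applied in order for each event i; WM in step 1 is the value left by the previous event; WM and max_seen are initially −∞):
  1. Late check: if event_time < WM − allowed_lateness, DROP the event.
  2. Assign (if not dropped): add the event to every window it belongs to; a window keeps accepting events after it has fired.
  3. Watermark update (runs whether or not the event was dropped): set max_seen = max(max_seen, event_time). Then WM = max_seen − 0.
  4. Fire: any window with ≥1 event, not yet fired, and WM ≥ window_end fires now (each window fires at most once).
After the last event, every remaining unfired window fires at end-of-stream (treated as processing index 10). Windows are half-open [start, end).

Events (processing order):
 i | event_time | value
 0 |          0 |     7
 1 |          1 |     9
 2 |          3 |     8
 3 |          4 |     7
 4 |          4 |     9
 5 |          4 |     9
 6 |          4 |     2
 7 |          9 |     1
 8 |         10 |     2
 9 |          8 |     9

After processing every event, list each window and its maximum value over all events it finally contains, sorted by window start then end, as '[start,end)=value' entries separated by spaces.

[0,2)=9 [2,4)=8 [4,6)=9 [8,10)=1 [10,12)=2

i=0 t=0 v=7: → [0,2); WM=0
i=1 t=1 v=9: → [0,2); WM=1
i=2 t=3 v=8: → [2,4); WM=3; [0,2) fires=9
i=3 t=4 v=7: → [4,6); WM=4; [2,4) fires=8
i=4 t=4 v=9: → [4,6); WM=4
i=5 t=4 v=9: → [4,6); WM=4
i=6 t=4 v=2: → [4,6); WM=4
i=7 t=9 v=1: → [8,10); WM=9; [4,6) fires=9
i=8 t=10 v=2: → [10,12); WM=10; [8,10) fires=1
i=9 t=8 v=9: DROP (t<10-1); WM=10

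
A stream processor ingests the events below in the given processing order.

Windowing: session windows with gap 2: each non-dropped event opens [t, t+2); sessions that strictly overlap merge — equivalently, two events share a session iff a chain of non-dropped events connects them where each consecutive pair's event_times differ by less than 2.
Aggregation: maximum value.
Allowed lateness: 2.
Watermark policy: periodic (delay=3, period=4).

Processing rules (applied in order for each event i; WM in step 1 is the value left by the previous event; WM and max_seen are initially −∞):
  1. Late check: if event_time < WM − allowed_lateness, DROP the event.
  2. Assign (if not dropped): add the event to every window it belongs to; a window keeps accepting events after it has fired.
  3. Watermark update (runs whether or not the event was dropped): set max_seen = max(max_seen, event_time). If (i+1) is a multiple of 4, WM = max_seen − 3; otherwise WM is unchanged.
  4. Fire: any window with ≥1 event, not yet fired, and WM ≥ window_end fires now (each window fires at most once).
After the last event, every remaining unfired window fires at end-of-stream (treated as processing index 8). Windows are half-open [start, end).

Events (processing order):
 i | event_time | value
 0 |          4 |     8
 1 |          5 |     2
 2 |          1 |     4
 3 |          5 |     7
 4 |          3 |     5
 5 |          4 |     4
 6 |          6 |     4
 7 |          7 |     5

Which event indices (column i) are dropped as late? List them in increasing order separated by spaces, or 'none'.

i=0 t=4 v=8: → [4,6); WM=−∞
i=1 t=5 v=2: → [4,7); WM=−∞
i=2 t=1 v=4: → [1,3); WM=−∞
i=3 t=5 v=7: → [4,7); WM=2
i=4 t=3 v=5: → [3,7); WM=2
i=5 t=4 v=4: → [3,7); WM=2
i=6 t=6 v=4: → [3,8); WM=2
i=7 t=7 v=5: → [3,9); WM=4

none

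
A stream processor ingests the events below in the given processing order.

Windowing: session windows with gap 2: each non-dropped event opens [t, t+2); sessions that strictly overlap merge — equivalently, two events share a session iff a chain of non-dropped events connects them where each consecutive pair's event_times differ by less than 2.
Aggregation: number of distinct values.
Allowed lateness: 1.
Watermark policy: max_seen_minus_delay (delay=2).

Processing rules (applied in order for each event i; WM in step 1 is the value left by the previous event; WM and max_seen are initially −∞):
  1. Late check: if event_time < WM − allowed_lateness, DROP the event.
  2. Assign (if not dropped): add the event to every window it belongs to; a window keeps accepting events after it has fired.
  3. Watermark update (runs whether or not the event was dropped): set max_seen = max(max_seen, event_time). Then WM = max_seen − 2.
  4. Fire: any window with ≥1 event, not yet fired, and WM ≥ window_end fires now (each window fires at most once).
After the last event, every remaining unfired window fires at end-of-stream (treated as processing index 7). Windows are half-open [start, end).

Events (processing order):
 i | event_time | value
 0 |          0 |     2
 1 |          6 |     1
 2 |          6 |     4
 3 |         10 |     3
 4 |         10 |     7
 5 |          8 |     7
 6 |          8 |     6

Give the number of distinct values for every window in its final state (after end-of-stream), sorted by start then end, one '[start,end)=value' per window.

[0,2)=1 [6,8)=2 [8,10)=2 [10,12)=2

i=0 t=0 v=2: → [0,2); WM=-2
i=1 t=6 v=1: → [6,8); WM=4
i=2 t=6 v=4: → [6,8); WM=4
i=3 t=10 v=3: → [10,12); WM=8
i=4 t=10 v=7: → [10,12); WM=8
i=5 t=8 v=7: → [8,10); WM=8
i=6 t=8 v=6: → [8,10); WM=8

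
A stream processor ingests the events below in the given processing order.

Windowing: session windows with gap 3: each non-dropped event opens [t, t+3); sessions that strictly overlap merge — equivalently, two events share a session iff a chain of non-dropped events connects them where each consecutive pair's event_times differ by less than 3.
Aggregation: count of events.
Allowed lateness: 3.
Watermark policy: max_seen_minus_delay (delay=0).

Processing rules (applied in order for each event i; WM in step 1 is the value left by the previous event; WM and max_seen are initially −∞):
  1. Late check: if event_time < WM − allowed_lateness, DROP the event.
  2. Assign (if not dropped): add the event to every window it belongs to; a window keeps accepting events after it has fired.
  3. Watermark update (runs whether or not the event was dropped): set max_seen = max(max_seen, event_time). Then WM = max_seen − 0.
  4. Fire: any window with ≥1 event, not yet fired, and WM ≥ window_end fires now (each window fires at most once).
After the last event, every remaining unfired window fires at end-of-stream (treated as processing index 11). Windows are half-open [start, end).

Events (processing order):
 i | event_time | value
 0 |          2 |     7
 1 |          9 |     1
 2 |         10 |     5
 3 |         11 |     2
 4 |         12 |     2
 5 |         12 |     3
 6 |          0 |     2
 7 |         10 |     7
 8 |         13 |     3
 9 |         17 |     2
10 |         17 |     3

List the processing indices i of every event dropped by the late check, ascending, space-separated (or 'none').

i=0 t=2 v=7: → [2,5); WM=2
i=1 t=9 v=1: → [9,12); WM=9
i=2 t=10 v=5: → [9,13); WM=10
i=3 t=11 v=2: → [9,14); WM=11
i=4 t=12 v=2: → [9,15); WM=12
i=5 t=12 v=3: → [9,15); WM=12
i=6 t=0 v=2: DROP (t<12-3); WM=12
i=7 t=10 v=7: → [9,15); WM=12
i=8 t=13 v=3: → [9,16); WM=13
i=9 t=17 v=2: → [17,20); WM=17
i=10 t=17 v=3: → [17,20); WM=17

6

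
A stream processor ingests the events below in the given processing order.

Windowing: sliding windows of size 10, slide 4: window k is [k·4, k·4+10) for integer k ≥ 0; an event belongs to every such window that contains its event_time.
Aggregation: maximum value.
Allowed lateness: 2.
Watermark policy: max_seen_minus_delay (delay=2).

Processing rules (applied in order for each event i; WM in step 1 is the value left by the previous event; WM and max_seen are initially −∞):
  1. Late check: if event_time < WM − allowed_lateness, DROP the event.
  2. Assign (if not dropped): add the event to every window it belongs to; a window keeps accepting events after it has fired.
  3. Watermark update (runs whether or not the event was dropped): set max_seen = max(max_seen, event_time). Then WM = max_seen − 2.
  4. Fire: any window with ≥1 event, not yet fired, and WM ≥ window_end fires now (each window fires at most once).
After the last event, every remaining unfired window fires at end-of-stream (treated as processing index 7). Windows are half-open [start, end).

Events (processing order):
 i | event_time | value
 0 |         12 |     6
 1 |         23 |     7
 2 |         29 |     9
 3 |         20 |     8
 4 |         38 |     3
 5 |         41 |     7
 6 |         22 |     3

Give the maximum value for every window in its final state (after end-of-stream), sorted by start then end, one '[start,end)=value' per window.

[4,14)=6 [8,18)=6 [12,22)=6 [16,26)=7 [20,30)=9 [24,34)=9 [28,38)=9 [32,42)=7 [36,46)=7 [40,50)=7

i=0 t=12 v=6: → [12,22),[8,18),[4,14); WM=10
i=1 t=23 v=7: → [20,30),[16,26); WM=21; [4,14) fires=6 [8,18) fires=6
i=2 t=29 v=9: → [28,38),[24,34),[20,30); WM=27; [12,22) fires=6 [16,26) fires=7
i=3 t=20 v=8: DROP (t<27-2); WM=27
i=4 t=38 v=3: → [36,46),[32,42); WM=36; [20,30) fires=9 [24,34) fires=9
i=5 t=41 v=7: → [40,50),[36,46),[32,42); WM=39; [28,38) fires=9
i=6 t=22 v=3: DROP (t<39-2); WM=39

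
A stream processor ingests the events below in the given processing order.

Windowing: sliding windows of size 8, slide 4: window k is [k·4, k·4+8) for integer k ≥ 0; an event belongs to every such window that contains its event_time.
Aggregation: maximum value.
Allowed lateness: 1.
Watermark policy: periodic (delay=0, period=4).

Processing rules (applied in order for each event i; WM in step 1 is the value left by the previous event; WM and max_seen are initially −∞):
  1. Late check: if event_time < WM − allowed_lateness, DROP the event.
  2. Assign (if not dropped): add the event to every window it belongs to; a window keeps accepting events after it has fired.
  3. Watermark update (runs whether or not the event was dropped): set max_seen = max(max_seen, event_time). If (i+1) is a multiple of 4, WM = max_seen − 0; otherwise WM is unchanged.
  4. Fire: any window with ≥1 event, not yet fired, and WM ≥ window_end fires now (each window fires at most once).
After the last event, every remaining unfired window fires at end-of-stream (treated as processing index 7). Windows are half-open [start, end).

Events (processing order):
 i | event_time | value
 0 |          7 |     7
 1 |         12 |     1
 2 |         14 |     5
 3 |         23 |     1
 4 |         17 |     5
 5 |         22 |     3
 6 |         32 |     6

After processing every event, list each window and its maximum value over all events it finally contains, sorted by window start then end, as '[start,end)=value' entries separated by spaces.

i=0 t=7 v=7: → [4,12),[0,8); WM=−∞
i=1 t=12 v=1: → [12,20),[8,16); WM=−∞
i=2 t=14 v=5: → [12,20),[8,16); WM=−∞
i=3 t=23 v=1: → [20,28),[16,24); WM=23; [0,8) fires=7 [4,12) fires=7 [8,16) fires=5 [12,20) fires=5
i=4 t=17 v=5: DROP (t<23-1); WM=23
i=5 t=22 v=3: → [20,28),[16,24); WM=23
i=6 t=32 v=6: → [32,40),[28,36); WM=23

[0,8)=7 [4,12)=7 [8,16)=5 [12,20)=5 [16,24)=3 [20,28)=3 [28,36)=6 [32,40)=6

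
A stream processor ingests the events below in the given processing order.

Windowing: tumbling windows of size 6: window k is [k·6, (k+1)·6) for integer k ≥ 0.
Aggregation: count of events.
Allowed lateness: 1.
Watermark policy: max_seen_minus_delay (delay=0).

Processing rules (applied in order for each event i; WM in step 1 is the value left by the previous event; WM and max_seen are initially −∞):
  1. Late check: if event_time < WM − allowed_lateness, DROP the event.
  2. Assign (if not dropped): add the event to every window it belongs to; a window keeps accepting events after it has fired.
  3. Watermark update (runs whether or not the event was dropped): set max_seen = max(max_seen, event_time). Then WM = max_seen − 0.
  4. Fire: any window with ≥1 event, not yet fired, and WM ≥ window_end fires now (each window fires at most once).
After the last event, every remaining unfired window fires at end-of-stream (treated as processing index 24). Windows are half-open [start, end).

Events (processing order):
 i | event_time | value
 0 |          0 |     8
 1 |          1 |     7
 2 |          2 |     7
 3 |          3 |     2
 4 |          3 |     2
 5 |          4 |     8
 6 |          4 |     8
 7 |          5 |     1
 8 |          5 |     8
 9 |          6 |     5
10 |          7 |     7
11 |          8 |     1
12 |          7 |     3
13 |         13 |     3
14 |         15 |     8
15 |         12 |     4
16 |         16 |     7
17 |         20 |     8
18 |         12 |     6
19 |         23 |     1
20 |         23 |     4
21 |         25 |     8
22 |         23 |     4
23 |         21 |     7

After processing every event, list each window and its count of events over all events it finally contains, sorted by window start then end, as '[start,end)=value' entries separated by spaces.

[0,6)=9 [6,12)=4 [12,18)=3 [18,24)=3 [24,30)=1

i=0 t=0 v=8: → [0,6); WM=0
i=1 t=1 v=7: → [0,6); WM=1
i=2 t=2 v=7: → [0,6); WM=2
i=3 t=3 v=2: → [0,6); WM=3
i=4 t=3 v=2: → [0,6); WM=3
i=5 t=4 v=8: → [0,6); WM=4
i=6 t=4 v=8: → [0,6); WM=4
i=7 t=5 v=1: → [0,6); WM=5
i=8 t=5 v=8: → [0,6); WM=5
i=9 t=6 v=5: → [6,12); WM=6; [0,6) fires=9
i=10 t=7 v=7: → [6,12); WM=7
i=11 t=8 v=1: → [6,12); WM=8
i=12 t=7 v=3: → [6,12); WM=8
i=13 t=13 v=3: → [12,18); WM=13; [6,12) fires=4
i=14 t=15 v=8: → [12,18); WM=15
i=15 t=12 v=4: DROP (t<15-1); WM=15
i=16 t=16 v=7: → [12,18); WM=16
i=17 t=20 v=8: → [18,24); WM=20; [12,18) fires=3
i=18 t=12 v=6: DROP (t<20-1); WM=20
i=19 t=23 v=1: → [18,24); WM=23
i=20 t=23 v=4: → [18,24); WM=23
i=21 t=25 v=8: → [24,30); WM=25; [18,24) fires=3
i=22 t=23 v=4: DROP (t<25-1); WM=25
i=23 t=21 v=7: DROP (t<25-1); WM=25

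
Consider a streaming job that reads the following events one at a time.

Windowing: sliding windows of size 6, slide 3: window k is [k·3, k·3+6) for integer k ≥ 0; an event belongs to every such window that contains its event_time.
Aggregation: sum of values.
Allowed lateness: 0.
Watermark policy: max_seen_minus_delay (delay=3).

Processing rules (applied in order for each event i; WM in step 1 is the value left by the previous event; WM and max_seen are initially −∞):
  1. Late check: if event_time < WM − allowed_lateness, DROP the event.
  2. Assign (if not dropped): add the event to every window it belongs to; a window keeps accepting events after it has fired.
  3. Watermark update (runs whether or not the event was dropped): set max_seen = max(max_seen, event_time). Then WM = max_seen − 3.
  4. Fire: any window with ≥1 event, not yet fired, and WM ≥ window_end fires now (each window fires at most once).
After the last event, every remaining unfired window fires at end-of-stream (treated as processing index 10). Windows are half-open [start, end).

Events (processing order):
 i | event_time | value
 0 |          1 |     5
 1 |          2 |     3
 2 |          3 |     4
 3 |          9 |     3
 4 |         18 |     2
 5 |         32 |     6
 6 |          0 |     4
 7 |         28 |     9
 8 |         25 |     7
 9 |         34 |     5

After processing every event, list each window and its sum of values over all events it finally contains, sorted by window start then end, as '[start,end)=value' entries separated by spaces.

[0,6)=12 [3,9)=4 [6,12)=3 [9,15)=3 [15,21)=2 [18,24)=2 [27,33)=6 [30,36)=11 [33,39)=5

i=0 t=1 v=5: → [0,6); WM=-2
i=1 t=2 v=3: → [0,6); WM=-1
i=2 t=3 v=4: → [3,9),[0,6); WM=0
i=3 t=9 v=3: → [9,15),[6,12); WM=6; [0,6) fires=12
i=4 t=18 v=2: → [18,24),[15,21); WM=15; [3,9) fires=4 [6,12) fires=3 [9,15) fires=3
i=5 t=32 v=6: → [30,36),[27,33); WM=29; [15,21) fires=2 [18,24) fires=2
i=6 t=0 v=4: DROP (t<29-0); WM=29
i=7 t=28 v=9: DROP (t<29-0); WM=29
i=8 t=25 v=7: DROP (t<29-0); WM=29
i=9 t=34 v=5: → [33,39),[30,36); WM=31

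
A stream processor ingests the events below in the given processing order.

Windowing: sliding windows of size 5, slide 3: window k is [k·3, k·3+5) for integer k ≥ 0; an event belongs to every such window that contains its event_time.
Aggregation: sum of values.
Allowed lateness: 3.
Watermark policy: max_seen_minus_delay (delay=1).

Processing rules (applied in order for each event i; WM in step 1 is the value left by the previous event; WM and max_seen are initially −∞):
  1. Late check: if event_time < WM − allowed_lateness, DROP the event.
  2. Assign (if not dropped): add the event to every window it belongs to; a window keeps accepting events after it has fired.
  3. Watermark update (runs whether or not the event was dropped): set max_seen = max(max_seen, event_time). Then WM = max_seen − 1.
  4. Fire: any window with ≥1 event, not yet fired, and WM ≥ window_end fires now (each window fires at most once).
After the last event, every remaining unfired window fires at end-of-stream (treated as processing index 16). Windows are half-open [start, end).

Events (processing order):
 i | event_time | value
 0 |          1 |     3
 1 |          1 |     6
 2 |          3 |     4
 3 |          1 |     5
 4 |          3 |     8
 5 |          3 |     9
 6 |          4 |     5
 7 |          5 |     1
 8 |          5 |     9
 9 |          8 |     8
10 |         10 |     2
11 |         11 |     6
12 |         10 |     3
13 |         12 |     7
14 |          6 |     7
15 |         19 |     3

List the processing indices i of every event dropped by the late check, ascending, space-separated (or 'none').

i=0 t=1 v=3: → [0,5); WM=0
i=1 t=1 v=6: → [0,5); WM=0
i=2 t=3 v=4: → [3,8),[0,5); WM=2
i=3 t=1 v=5: → [0,5); WM=2
i=4 t=3 v=8: → [3,8),[0,5); WM=2
i=5 t=3 v=9: → [3,8),[0,5); WM=2
i=6 t=4 v=5: → [3,8),[0,5); WM=3
i=7 t=5 v=1: → [3,8); WM=4
i=8 t=5 v=9: → [3,8); WM=4
i=9 t=8 v=8: → [6,11); WM=7; [0,5) fires=40
i=10 t=10 v=2: → [9,14),[6,11); WM=9; [3,8) fires=36
i=11 t=11 v=6: → [9,14); WM=10
i=12 t=10 v=3: → [9,14),[6,11); WM=10
i=13 t=12 v=7: → [12,17),[9,14); WM=11; [6,11) fires=13
i=14 t=6 v=7: DROP (t<11-3); WM=11
i=15 t=19 v=3: → [18,23),[15,20); WM=18; [9,14) fires=18 [12,17) fires=7

14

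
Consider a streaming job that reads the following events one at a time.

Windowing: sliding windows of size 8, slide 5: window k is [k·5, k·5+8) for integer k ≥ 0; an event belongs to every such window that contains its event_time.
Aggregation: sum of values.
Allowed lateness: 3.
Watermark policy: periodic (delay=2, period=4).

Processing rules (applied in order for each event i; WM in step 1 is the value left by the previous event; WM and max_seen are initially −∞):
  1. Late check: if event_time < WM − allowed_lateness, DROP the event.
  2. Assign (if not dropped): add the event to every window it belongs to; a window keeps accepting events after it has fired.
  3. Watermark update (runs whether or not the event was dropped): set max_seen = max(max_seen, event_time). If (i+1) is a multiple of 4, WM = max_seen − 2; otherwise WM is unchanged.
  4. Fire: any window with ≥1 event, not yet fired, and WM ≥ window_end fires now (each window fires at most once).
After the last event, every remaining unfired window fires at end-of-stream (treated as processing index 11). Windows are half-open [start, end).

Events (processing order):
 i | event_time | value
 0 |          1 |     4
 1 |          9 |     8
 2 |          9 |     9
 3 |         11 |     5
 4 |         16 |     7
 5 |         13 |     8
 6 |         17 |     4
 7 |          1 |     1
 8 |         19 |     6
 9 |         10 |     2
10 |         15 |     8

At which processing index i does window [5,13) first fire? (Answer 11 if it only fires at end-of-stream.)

7

i=0 t=1 v=4: → [0,8); WM=−∞
i=1 t=9 v=8: → [5,13); WM=−∞
i=2 t=9 v=9: → [5,13); WM=−∞
i=3 t=11 v=5: → [10,18),[5,13); WM=9; [0,8) fires=4
i=4 t=16 v=7: → [15,23),[10,18); WM=9
i=5 t=13 v=8: → [10,18); WM=9
i=6 t=17 v=4: → [15,23),[10,18); WM=9
i=7 t=1 v=1: DROP (t<9-3); WM=15; [5,13) fires=22
i=8 t=19 v=6: → [15,23); WM=15
i=9 t=10 v=2: DROP (t<15-3); WM=15
i=10 t=15 v=8: → [15,23),[10,18); WM=15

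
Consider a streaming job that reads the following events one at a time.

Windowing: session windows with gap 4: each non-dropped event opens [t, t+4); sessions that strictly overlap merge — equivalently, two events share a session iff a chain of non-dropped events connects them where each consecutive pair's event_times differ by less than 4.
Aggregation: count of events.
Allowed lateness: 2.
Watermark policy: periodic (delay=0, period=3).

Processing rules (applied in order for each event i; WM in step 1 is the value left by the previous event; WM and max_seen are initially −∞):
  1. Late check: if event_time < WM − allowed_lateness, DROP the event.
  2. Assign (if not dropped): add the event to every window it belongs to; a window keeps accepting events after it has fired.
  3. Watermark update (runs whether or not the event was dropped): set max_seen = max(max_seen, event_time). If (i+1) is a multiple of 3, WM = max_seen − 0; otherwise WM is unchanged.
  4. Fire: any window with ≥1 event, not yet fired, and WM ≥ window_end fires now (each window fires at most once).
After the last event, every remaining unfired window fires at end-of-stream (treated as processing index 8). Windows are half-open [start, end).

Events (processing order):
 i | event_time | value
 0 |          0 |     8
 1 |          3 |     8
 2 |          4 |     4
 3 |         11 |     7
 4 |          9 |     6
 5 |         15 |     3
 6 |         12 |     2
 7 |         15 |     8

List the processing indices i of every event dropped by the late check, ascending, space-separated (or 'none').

i=0 t=0 v=8: → [0,4); WM=−∞
i=1 t=3 v=8: → [0,7); WM=−∞
i=2 t=4 v=4: → [0,8); WM=4
i=3 t=11 v=7: → [11,15); WM=4
i=4 t=9 v=6: → [9,15); WM=4
i=5 t=15 v=3: → [15,19); WM=15
i=6 t=12 v=2: DROP (t<15-2); WM=15
i=7 t=15 v=8: → [15,19); WM=15

6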